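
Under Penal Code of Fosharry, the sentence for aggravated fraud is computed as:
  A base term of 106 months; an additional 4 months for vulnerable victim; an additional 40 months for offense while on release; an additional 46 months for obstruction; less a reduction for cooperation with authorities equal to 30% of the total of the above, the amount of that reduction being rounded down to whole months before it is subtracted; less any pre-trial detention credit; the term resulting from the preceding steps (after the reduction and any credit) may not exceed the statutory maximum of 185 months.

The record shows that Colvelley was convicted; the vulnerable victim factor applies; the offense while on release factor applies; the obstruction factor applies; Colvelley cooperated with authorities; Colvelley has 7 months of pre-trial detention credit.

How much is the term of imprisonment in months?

131 months

Vulnerable victim enhancement: +4 months
Offense while on release enhancement: +40 months
Obstruction enhancement: +46 months
Adjusted term: 106 months + 4 months + 40 months + 46 months = 196 months
Cooperation with authorities reduction: 30% of 196 months = 58 months (rounded down)
After reduction: 196 − 58 = 138 months
Less pre-trial detention credit: 138 months − 7 months = 131 months
Cap at 185 months: 131 months is within the cap, no reduction.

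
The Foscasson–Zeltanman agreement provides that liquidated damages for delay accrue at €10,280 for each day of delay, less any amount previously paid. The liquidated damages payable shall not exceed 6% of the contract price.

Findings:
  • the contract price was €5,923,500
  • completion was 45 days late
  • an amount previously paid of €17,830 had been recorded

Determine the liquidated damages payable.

Per-day damages: 45 × €10,280 = €462,600
Less amount previously paid: €462,600 − €17,830 = €444,770
Cap: 6% of €5,923,500 = €355,410
Cap at €355,410: €444,770 exceeds the cap → €355,410

€355,410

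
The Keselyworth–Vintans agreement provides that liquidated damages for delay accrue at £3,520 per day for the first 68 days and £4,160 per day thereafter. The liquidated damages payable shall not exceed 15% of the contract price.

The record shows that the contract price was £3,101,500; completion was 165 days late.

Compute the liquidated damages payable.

First 68 days: 68 × £3,520 = £239,360
Remaining days: (165 − 68) × £4,160 = £403,520
Accrued per-day damages: £239,360 + £403,520 = £642,880
Cap: 15% of £3,101,500 = £465,225
Cap at £465,225: £642,880 exceeds the cap → £465,225

£465,225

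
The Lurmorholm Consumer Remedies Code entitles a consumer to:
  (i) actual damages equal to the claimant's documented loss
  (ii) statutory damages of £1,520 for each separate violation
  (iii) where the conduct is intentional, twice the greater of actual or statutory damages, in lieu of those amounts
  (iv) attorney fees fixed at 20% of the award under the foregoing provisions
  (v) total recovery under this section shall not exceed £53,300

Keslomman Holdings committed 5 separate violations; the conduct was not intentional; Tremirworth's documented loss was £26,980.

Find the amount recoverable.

Statutory damages: 5 × £1,520 = £7,600
Conduct not intentional: the in-lieu enhancement does not apply.
Actual plus statutory damages: £26,980 + £7,600 = £34,580
Attorney fees: 20% of £34,580 = £6,916
Total before cap: £34,580 + £6,916 = £41,496
Cap at £53,300: £41,496 is within the cap, no reduction.

Total recovery: £41,496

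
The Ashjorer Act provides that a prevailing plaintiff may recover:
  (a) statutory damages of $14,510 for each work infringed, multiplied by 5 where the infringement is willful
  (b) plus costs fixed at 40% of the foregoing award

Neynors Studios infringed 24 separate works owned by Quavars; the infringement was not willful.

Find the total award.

Statutory damages: 24 × $14,510 = $348,240
Infringement not willful: no ×5 enhancement.
Costs: 40% of $348,240 = $139,296
Award plus costs: $348,240 + $139,296 = $487,536

$487,536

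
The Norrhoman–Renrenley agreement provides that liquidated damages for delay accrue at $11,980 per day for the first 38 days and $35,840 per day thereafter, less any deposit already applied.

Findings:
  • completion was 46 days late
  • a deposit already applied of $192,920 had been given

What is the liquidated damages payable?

$549,040

First 38 days: 38 × $11,980 = $455,240
Remaining days: (46 − 38) × $35,840 = $286,720
Accrued per-day damages: $455,240 + $286,720 = $741,960
Less deposit already applied: $741,960 − $192,920 = $549,040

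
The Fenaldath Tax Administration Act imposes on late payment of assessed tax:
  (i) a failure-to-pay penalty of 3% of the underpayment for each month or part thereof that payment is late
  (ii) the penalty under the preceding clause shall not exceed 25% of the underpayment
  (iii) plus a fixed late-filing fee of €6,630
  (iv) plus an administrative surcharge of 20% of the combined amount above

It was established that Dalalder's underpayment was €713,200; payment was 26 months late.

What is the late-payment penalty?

€221,916

Accrued rate: 3% × 26 = 78%, capped at 25% → 25%
Failure-to-pay penalty: 25% of €713,200 = €178,300
Penalty before surcharge: €178,300 + €6,630 = €184,930
Administrative surcharge: 20% of €184,930 = €36,986
Total penalty: €184,930 + €36,986 = €221,916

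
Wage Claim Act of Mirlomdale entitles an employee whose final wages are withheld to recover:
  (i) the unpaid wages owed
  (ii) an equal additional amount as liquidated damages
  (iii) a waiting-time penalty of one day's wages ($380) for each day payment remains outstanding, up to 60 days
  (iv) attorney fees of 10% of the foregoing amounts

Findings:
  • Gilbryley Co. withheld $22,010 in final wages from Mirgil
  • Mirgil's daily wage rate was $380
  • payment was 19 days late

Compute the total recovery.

Total award: $56,364

Liquidated damages (equal amount): $22,010
Penalty days: min(19, 60) = 19
Waiting-time penalty: 19 × $380 = $7,220
Subtotal: $22,010 + $22,010 + $7,220 = $51,240
Attorney fees: 10% of $51,240 = $5,124
Total award: $51,240 + $5,124 = $56,364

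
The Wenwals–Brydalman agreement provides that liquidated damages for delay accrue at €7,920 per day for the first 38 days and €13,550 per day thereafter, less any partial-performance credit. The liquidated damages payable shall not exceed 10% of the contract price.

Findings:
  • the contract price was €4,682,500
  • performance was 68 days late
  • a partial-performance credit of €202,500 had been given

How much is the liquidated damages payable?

First 38 days: 38 × €7,920 = €300,960
Remaining days: (68 − 38) × €13,550 = €406,500
Accrued per-day damages: €300,960 + €406,500 = €707,460
Less partial-performance credit: €707,460 − €202,500 = €504,960
Cap: 10% of €4,682,500 = €468,250
Cap at €468,250: €504,960 exceeds the cap → €468,250

€468,250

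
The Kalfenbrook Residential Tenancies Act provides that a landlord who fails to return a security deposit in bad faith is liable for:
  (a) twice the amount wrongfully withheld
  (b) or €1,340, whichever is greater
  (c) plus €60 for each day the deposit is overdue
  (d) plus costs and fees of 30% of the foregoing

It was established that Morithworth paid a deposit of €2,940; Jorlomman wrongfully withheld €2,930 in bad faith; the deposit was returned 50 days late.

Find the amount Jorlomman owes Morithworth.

€11,518

Doubled: 2 × €2,930 = €5,860
Minimum €1,340: €5,860 meets the minimum, no increase.
Late-return penalty: 50 × €60 = €3,000
Damages plus late penalty: €5,860 + €3,000 = €8,860
Costs and fees: 30% of €8,860 = €2,658
Total recovery: €8,860 + €2,658 = €11,518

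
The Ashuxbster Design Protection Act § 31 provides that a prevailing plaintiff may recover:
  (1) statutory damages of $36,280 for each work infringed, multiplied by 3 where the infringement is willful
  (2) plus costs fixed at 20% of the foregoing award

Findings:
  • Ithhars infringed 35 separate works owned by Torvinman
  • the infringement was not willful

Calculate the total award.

Statutory damages: 35 × $36,280 = $1,269,800
Infringement not willful: no ×3 enhancement.
Costs: 20% of $1,269,800 = $253,960
Award plus costs: $1,269,800 + $253,960 = $1,523,760

$1,523,760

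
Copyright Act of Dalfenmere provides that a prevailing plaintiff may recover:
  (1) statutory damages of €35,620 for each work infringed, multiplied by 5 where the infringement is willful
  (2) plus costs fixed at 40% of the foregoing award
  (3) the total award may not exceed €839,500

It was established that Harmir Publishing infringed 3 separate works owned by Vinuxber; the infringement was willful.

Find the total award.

Statutory damages: 3 × €35,620 = €106,860
Multiplied by 5: 5 × €106,860 = €534,300
Costs: 40% of €534,300 = €213,720
Award plus costs: €534,300 + €213,720 = €748,020
Cap at €839,500: €748,020 is within the cap, no reduction.

€748,020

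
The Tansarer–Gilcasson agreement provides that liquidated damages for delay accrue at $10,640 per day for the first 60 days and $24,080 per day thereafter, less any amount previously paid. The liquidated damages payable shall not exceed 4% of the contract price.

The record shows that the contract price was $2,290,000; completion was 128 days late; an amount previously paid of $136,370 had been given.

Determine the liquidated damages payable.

First 60 days: 60 × $10,640 = $638,400
Remaining days: (128 − 60) × $24,080 = $1,637,440
Accrued per-day damages: $638,400 + $1,637,440 = $2,275,840
Less amount previously paid: $2,275,840 − $136,370 = $2,139,470
Cap: 4% of $2,290,000 = $91,600
Cap at $91,600: $2,139,470 exceeds the cap → $91,600

$91,600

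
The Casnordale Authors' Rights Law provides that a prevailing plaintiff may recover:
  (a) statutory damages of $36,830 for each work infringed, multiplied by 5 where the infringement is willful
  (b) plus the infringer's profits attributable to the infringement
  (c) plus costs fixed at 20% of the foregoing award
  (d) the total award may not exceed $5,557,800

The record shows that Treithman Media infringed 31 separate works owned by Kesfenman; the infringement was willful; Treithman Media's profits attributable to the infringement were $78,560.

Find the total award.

$5,557,800

Statutory damages: 31 × $36,830 = $1,141,730
Multiplied by 5: 5 × $1,141,730 = $5,708,650
Combined award: $5,708,650 + $78,560 = $5,787,210
Costs: 20% of $5,787,210 = $1,157,442
Award plus costs: $5,787,210 + $1,157,442 = $6,944,652
Cap at $5,557,800: $6,944,652 exceeds the cap → $5,557,800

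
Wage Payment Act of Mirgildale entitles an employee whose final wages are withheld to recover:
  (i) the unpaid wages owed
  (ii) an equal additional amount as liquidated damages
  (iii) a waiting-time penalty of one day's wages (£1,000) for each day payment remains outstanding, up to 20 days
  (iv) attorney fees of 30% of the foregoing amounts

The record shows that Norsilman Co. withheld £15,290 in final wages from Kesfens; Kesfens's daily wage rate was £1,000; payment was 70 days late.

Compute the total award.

£65,754

Liquidated damages (equal amount): £15,290
Penalty days: min(70, 20) = 20
Waiting-time penalty: 20 × £1,000 = £20,000
Subtotal: £15,290 + £15,290 + £20,000 = £50,580
Attorney fees: 30% of £50,580 = £15,174
Total award: £50,580 + £15,174 = £65,754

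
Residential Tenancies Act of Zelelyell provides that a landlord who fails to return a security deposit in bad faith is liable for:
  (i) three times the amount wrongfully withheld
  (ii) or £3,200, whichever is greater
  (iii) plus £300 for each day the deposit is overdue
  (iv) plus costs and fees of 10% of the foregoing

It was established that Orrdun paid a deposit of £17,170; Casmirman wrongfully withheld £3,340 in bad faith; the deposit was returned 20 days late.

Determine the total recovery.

£17,622

Trebled: 3 × £3,340 = £10,020
Minimum £3,200: £10,020 meets the minimum, no increase.
Late-return penalty: 20 × £300 = £6,000
Damages plus late penalty: £10,020 + £6,000 = £16,020
Costs and fees: 10% of £16,020 = £1,602
Total recovery: £16,020 + £1,602 = £17,622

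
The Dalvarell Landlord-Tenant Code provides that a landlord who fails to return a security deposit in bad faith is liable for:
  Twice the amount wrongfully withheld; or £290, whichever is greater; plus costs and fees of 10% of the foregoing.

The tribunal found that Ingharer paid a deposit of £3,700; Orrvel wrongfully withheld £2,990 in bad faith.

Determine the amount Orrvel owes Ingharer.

£6,578

Doubled: 2 × £2,990 = £5,980
Minimum £290: £5,980 meets the minimum, no increase.
Costs and fees: 10% of £5,980 = £598
Total recovery: £5,980 + £598 = £6,578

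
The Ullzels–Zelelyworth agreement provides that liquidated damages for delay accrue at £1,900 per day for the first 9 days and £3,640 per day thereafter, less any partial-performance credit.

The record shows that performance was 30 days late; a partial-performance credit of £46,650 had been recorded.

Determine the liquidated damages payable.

First 9 days: 9 × £1,900 = £17,100
Remaining days: (30 − 9) × £3,640 = £76,440
Accrued per-day damages: £17,100 + £76,440 = £93,540
Less partial-performance credit: £93,540 − £46,650 = £46,890

£46,890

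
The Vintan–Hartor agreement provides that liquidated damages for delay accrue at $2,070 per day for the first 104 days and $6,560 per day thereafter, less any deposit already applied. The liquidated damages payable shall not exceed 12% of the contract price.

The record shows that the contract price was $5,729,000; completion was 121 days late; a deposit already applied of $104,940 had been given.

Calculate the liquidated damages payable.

$221,860

First 104 days: 104 × $2,070 = $215,280
Remaining days: (121 − 104) × $6,560 = $111,520
Accrued per-day damages: $215,280 + $111,520 = $326,800
Less deposit already applied: $326,800 − $104,940 = $221,860
Cap: 12% of $5,729,000 = $687,480
Cap at $687,480: $221,860 is within the cap, no reduction.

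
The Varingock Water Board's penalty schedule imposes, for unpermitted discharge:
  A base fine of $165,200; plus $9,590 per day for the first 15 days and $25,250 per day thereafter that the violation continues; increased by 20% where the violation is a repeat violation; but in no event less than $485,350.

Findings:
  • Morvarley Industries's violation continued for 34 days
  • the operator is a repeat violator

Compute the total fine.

$946,560

First 15 days: 15 × $9,590 = $143,850
Remaining days: (34 − 15) × $25,250 = $479,750
Per-day component: $143,850 + $479,750 = $623,600
Base plus per-day: $165,200 + $623,600 = $788,800
Enhancement: 20% of $788,800 = $157,760
Enhanced fine: $788,800 + $157,760 = $946,560
Minimum $485,350: $946,560 meets the minimum, no increase.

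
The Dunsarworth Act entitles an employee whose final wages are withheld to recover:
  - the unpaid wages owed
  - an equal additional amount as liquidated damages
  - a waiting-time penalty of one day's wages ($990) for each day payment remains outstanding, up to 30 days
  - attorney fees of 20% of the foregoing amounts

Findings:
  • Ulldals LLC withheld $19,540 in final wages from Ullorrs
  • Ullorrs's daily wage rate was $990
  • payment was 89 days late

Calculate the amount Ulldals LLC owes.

$82,536

Liquidated damages (equal amount): $19,540
Penalty days: min(89, 30) = 30
Waiting-time penalty: 30 × $990 = $29,700
Subtotal: $19,540 + $19,540 + $29,700 = $68,780
Attorney fees: 20% of $68,780 = $13,756
Total award: $68,780 + $13,756 = $82,536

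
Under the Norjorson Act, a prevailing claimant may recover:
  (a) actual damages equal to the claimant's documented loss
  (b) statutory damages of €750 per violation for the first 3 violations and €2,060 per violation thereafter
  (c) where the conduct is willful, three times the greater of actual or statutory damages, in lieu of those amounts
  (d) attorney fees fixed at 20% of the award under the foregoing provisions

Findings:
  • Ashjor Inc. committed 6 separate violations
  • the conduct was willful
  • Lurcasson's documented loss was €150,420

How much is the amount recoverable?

€541,512

First 3 violations: 3 × €750 = €2,250
Remaining violations: (6 − 3) × €2,060 = €6,180
Statutory damages: €2,250 + €6,180 = €8,430
Greater of actual damages (€150,420) or statutory damages (€8,430): €150,420
Trebled: 3 × €150,420 = €451,260
Attorney fees: 20% of €451,260 = €90,252
Total recovery: €451,260 + €90,252 = €541,512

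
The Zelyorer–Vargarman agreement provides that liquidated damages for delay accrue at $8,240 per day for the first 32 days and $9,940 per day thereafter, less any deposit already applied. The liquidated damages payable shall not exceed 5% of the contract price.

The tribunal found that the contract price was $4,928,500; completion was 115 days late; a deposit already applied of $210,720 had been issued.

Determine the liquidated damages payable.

$246,425

First 32 days: 32 × $8,240 = $263,680
Remaining days: (115 − 32) × $9,940 = $825,020
Accrued per-day damages: $263,680 + $825,020 = $1,088,700
Less deposit already applied: $1,088,700 − $210,720 = $877,980
Cap: 5% of $4,928,500 = $246,425
Cap at $246,425: $877,980 exceeds the cap → $246,425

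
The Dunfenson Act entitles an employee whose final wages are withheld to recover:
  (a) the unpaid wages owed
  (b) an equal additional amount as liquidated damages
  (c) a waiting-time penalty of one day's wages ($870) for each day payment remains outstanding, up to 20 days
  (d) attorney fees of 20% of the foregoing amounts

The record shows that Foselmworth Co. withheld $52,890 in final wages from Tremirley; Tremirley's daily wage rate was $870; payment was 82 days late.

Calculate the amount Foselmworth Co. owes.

Total award: $147,816

Liquidated damages (equal amount): $52,890
Penalty days: min(82, 20) = 20
Waiting-time penalty: 20 × $870 = $17,400
Subtotal: $52,890 + $52,890 + $17,400 = $123,180
Attorney fees: 20% of $123,180 = $24,636
Total award: $123,180 + $24,636 = $147,816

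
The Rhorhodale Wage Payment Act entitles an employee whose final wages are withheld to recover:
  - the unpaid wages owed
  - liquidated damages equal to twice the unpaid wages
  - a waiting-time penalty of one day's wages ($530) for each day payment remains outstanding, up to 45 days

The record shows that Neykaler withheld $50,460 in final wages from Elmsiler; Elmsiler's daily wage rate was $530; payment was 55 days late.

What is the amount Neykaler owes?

$175,230

Doubled: 2 × $50,460 = $100,920
Penalty days: min(55, 45) = 45
Waiting-time penalty: 45 × $530 = $23,850
Total award: $50,460 + $100,920 + $23,850 = $175,230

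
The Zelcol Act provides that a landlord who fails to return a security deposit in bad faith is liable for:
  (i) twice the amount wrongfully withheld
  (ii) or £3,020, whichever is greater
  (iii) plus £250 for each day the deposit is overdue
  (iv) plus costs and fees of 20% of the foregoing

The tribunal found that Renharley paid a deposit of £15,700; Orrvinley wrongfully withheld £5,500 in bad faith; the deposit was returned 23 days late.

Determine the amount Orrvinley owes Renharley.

£20,100

Doubled: 2 × £5,500 = £11,000
Minimum £3,020: £11,000 meets the minimum, no increase.
Late-return penalty: 23 × £250 = £5,750
Damages plus late penalty: £11,000 + £5,750 = £16,750
Costs and fees: 20% of £16,750 = £3,350
Total recovery: £16,750 + £3,350 = £20,100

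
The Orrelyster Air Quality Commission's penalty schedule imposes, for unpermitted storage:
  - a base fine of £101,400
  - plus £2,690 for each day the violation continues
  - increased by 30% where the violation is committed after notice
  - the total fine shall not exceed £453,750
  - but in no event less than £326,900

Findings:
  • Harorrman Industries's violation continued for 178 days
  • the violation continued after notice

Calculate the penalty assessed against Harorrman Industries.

Per-day component: 178 × £2,690 = £478,820
Base plus per-day: £101,400 + £478,820 = £580,220
Enhancement: 30% of £580,220 = £174,066
Enhanced fine: £580,220 + £174,066 = £754,286
Cap at £453,750: £754,286 exceeds the cap → £453,750
Minimum £326,900: £453,750 meets the minimum, no increase.

£453,750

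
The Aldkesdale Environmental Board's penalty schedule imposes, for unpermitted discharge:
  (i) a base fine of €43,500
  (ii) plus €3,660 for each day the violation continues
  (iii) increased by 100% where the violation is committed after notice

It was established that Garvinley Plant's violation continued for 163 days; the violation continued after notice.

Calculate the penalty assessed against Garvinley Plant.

Per-day component: 163 × €3,660 = €596,580
Base plus per-day: €43,500 + €596,580 = €640,080
Enhancement: 100% of €640,080 = €640,080
Enhanced fine: €640,080 + €640,080 = €1,280,160

€1,280,160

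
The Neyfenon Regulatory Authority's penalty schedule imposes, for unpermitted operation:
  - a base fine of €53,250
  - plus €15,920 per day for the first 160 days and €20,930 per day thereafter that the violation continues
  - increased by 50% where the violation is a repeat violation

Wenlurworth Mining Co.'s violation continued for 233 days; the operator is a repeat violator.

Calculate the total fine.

Civil penalty: €6,192,510

First 160 days: 160 × €15,920 = €2,547,200
Remaining days: (233 − 160) × €20,930 = €1,527,890
Per-day component: €2,547,200 + €1,527,890 = €4,075,090
Base plus per-day: €53,250 + €4,075,090 = €4,128,340
Enhancement: 50% of €4,128,340 = €2,064,170
Enhanced fine: €4,128,340 + €2,064,170 = €6,192,510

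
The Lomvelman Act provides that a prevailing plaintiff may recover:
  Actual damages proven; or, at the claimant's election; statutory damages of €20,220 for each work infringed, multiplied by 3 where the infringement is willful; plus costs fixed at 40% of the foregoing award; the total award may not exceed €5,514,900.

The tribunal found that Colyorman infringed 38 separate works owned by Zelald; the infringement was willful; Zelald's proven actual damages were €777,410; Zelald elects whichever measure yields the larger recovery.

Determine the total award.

€3,227,112

Statutory damages: 38 × €20,220 = €768,360
Trebled: 3 × €768,360 = €2,305,080
Greater of actual damages (€777,410) or enhanced statutory damages (€2,305,080): €2,305,080
Costs: 40% of €2,305,080 = €922,032
Award plus costs: €2,305,080 + €922,032 = €3,227,112
Cap at €5,514,900: €3,227,112 is within the cap, no reduction.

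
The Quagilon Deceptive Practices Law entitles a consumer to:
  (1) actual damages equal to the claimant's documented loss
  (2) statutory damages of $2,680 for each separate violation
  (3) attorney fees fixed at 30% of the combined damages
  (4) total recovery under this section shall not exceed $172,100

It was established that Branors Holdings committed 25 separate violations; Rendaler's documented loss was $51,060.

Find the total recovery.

Total recovery: $153,478

Statutory damages: 25 × $2,680 = $67,000
Combined damages: $51,060 + $67,000 = $118,060
Attorney fees: 30% of $118,060 = $35,418
Total before cap: $118,060 + $35,418 = $153,478
Cap at $172,100: $153,478 is within the cap, no reduction.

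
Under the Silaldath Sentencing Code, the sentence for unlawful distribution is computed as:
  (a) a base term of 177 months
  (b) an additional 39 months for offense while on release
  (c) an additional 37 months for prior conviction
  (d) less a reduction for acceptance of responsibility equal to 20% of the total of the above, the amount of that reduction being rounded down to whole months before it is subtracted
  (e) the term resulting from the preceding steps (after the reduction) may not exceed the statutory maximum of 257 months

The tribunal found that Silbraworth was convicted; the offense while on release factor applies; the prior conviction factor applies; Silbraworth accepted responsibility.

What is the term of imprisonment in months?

Offense while on release enhancement: +39 months
Prior conviction enhancement: +37 months
Adjusted term: 177 months + 39 months + 37 months = 253 months
Acceptance of responsibility reduction: 20% of 253 months = 50 months (rounded down)
After reduction: 253 − 50 = 203 months
Cap at 257 months: 203 months is within the cap, no reduction.

203 months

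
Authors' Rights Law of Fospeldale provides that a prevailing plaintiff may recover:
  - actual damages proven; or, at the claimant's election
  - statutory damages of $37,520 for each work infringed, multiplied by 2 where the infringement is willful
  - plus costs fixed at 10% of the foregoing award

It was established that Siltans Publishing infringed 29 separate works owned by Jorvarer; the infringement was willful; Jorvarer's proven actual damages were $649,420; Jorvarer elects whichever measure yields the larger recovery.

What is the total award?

Award: $2,393,776

Statutory damages: 29 × $37,520 = $1,088,080
Doubled: 2 × $1,088,080 = $2,176,160
Greater of actual damages ($649,420) or enhanced statutory damages ($2,176,160): $2,176,160
Costs: 10% of $2,176,160 = $217,616
Award plus costs: $2,176,160 + $217,616 = $2,393,776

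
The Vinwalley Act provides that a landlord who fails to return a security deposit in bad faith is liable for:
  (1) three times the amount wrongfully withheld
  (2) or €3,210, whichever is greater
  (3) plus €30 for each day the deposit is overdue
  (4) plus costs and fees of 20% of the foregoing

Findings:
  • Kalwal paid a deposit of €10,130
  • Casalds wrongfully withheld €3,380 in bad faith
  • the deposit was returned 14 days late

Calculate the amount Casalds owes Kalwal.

€12,672

Trebled: 3 × €3,380 = €10,140
Minimum €3,210: €10,140 meets the minimum, no increase.
Late-return penalty: 14 × €30 = €420
Damages plus late penalty: €10,140 + €420 = €10,560
Costs and fees: 20% of €10,560 = €2,112
Total recovery: €10,560 + €2,112 = €12,672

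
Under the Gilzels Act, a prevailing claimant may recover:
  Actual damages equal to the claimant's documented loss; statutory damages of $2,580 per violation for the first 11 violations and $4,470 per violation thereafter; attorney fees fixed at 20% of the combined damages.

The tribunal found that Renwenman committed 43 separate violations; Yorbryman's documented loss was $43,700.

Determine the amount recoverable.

$258,144

First 11 violations: 11 × $2,580 = $28,380
Remaining violations: (43 − 11) × $4,470 = $143,040
Statutory damages: $28,380 + $143,040 = $171,420
Combined damages: $43,700 + $171,420 = $215,120
Attorney fees: 20% of $215,120 = $43,024
Total recovery: $215,120 + $43,024 = $258,144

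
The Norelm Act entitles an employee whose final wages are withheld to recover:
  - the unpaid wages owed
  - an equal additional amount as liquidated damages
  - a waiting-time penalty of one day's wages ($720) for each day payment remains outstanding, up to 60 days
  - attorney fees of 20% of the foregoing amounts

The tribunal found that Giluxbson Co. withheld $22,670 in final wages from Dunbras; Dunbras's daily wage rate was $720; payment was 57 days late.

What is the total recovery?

$103,656

Liquidated damages (equal amount): $22,670
Penalty days: min(57, 60) = 57
Waiting-time penalty: 57 × $720 = $41,040
Subtotal: $22,670 + $22,670 + $41,040 = $86,380
Attorney fees: 20% of $86,380 = $17,276
Total award: $86,380 + $17,276 = $103,656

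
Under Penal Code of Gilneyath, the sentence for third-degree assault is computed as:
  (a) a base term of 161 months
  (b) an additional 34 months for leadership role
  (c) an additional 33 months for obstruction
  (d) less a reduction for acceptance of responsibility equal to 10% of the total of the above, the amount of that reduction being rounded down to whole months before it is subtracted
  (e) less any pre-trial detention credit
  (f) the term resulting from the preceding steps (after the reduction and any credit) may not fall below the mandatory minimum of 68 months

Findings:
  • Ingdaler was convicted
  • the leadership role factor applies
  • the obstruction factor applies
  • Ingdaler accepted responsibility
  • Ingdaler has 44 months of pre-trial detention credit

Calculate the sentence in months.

Leadership role enhancement: +34 months
Obstruction enhancement: +33 months
Adjusted term: 161 months + 34 months + 33 months = 228 months
Acceptance of responsibility reduction: 10% of 228 months = 22 months (rounded down)
After reduction: 228 − 22 = 206 months
Less pre-trial detention credit: 206 months − 44 months = 162 months
Minimum 68 months: 162 months meets the minimum, no increase.

162 months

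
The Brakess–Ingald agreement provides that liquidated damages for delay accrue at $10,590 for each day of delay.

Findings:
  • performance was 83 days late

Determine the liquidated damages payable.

Per-day damages: 83 × $10,590 = $878,970

$878,970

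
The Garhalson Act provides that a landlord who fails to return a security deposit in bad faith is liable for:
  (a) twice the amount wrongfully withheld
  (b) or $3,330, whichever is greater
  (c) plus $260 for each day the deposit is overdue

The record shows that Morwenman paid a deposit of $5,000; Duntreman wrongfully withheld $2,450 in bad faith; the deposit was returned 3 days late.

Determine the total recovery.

$5,680

Doubled: 2 × $2,450 = $4,900
Minimum $3,330: $4,900 meets the minimum, no increase.
Late-return penalty: 3 × $260 = $780
Damages plus late penalty: $4,900 + $780 = $5,680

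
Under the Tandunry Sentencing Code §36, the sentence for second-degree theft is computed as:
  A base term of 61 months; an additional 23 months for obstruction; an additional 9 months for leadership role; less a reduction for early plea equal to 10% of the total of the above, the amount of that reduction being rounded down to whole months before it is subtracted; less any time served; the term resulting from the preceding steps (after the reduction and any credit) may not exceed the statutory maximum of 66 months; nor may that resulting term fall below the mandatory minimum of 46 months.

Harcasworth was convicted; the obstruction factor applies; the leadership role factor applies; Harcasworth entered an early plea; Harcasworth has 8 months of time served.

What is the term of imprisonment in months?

66 months

Obstruction enhancement: +23 months
Leadership role enhancement: +9 months
Adjusted term: 61 months + 23 months + 9 months = 93 months
Early plea reduction: 10% of 93 months = 9 months (rounded down)
After reduction: 93 − 9 = 84 months
Less time served: 84 months − 8 months = 76 months
Cap at 66 months: 76 months exceeds the cap → 66 months
Minimum 46 months: 66 months meets the minimum, no increase.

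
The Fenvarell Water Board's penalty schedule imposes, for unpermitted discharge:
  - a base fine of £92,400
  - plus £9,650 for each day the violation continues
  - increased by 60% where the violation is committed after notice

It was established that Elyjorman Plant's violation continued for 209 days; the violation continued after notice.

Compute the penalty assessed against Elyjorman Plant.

Per-day component: 209 × £9,650 = £2,016,850
Base plus per-day: £92,400 + £2,016,850 = £2,109,250
Enhancement: 60% of £2,109,250 = £1,265,550
Enhanced fine: £2,109,250 + £1,265,550 = £3,374,800

Civil penalty: £3,374,800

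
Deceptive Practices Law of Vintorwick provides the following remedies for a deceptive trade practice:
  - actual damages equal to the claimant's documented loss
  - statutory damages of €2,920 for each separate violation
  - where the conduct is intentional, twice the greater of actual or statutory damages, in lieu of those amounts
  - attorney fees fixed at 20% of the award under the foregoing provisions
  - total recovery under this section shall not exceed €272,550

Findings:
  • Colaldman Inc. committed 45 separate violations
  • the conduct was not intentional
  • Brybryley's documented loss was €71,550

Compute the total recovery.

€243,540

Statutory damages: 45 × €2,920 = €131,400
Conduct not intentional: the in-lieu enhancement does not apply.
Actual plus statutory damages: €71,550 + €131,400 = €202,950
Attorney fees: 20% of €202,950 = €40,590
Total before cap: €202,950 + €40,590 = €243,540
Cap at €272,550: €243,540 is within the cap, no reduction.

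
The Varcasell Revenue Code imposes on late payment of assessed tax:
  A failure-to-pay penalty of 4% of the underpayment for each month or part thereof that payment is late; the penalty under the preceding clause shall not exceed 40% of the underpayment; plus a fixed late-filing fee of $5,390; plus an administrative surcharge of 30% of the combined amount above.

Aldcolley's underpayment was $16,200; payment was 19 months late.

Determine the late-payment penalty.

Accrued rate: 4% × 19 = 76%, capped at 40% → 40%
Failure-to-pay penalty: 40% of $16,200 = $6,480
Penalty before surcharge: $6,480 + $5,390 = $11,870
Administrative surcharge: 30% of $11,870 = $3,561
Total penalty: $11,870 + $3,561 = $15,431

$15,431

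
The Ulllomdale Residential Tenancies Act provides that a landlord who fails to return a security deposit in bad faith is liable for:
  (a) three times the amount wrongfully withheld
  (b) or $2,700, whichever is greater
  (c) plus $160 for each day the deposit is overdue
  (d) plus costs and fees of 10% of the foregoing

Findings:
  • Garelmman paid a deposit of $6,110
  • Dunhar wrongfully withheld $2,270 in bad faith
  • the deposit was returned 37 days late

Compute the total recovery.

$14,003

Trebled: 3 × $2,270 = $6,810
Minimum $2,700: $6,810 meets the minimum, no increase.
Late-return penalty: 37 × $160 = $5,920
Damages plus late penalty: $6,810 + $5,920 = $12,730
Costs and fees: 10% of $12,730 = $1,273
Total recovery: $12,730 + $1,273 = $14,003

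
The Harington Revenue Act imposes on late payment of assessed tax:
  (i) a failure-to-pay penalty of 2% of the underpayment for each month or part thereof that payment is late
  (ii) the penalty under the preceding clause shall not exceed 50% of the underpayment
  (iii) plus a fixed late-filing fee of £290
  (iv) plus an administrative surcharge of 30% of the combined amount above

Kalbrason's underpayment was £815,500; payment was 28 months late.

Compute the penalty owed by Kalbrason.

Accrued rate: 2% × 28 = 56%, capped at 50% → 50%
Failure-to-pay penalty: 50% of £815,500 = £407,750
Penalty before surcharge: £407,750 + £290 = £408,040
Administrative surcharge: 30% of £408,040 = £122,412
Total penalty: £408,040 + £122,412 = £530,452

£530,452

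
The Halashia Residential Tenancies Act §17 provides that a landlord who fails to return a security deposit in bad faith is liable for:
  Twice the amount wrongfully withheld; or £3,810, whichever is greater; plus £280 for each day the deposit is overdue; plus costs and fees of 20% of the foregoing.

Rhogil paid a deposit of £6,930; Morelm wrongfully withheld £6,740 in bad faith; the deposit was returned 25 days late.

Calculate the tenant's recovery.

Doubled: 2 × £6,740 = £13,480
Minimum £3,810: £13,480 meets the minimum, no increase.
Late-return penalty: 25 × £280 = £7,000
Damages plus late penalty: £13,480 + £7,000 = £20,480
Costs and fees: 20% of £20,480 = £4,096
Total recovery: £20,480 + £4,096 = £24,576

£24,576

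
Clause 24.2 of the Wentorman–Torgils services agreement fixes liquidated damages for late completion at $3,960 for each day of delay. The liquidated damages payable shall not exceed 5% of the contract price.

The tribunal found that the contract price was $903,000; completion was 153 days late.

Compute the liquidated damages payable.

Per-day damages: 153 × $3,960 = $605,880
Cap: 5% of $903,000 = $45,150
Cap at $45,150: $605,880 exceeds the cap → $45,150

$45,150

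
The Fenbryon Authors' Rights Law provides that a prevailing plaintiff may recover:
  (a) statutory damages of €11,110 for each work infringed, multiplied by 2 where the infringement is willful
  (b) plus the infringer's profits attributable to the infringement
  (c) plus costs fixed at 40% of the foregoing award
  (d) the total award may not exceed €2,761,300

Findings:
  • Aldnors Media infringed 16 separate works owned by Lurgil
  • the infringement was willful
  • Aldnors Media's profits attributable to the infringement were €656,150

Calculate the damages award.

€1,416,338

Statutory damages: 16 × €11,110 = €177,760
Doubled: 2 × €177,760 = €355,520
Combined award: €355,520 + €656,150 = €1,011,670
Costs: 40% of €1,011,670 = €404,668
Award plus costs: €1,011,670 + €404,668 = €1,416,338
Cap at €2,761,300: €1,416,338 is within the cap, no reduction.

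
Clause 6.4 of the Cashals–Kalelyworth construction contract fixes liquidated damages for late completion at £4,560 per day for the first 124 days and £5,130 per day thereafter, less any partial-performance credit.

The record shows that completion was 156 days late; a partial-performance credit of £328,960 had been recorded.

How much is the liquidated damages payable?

£400,640

First 124 days: 124 × £4,560 = £565,440
Remaining days: (156 − 124) × £5,130 = £164,160
Accrued per-day damages: £565,440 + £164,160 = £729,600
Less partial-performance credit: £729,600 − £328,960 = £400,640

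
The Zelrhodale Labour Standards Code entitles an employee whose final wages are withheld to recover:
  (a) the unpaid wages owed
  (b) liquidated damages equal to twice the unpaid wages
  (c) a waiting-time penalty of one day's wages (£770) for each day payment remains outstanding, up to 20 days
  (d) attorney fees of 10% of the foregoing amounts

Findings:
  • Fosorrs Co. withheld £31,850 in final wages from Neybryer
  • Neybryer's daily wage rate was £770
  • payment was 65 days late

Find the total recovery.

Doubled: 2 × £31,850 = £63,700
Penalty days: min(65, 20) = 20
Waiting-time penalty: 20 × £770 = £15,400
Subtotal: £31,850 + £63,700 + £15,400 = £110,950
Attorney fees: 10% of £110,950 = £11,095
Total award: £110,950 + £11,095 = £122,045

£122,045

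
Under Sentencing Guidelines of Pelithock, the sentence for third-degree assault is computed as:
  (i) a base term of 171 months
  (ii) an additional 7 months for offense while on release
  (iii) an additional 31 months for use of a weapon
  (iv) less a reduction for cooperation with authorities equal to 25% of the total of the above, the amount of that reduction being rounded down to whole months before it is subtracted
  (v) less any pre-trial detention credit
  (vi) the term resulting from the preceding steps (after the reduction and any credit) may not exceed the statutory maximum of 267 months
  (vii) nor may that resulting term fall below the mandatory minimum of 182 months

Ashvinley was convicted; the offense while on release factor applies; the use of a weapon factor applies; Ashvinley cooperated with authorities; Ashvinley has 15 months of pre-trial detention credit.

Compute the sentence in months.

Offense while on release enhancement: +7 months
Use of a weapon enhancement: +31 months
Adjusted term: 171 months + 7 months + 31 months = 209 months
Cooperation with authorities reduction: 25% of 209 months = 52 months (rounded down)
After reduction: 209 − 52 = 157 months
Less pre-trial detention credit: 157 months − 15 months = 142 months
Cap at 267 months: 142 months is within the cap, no reduction.
Minimum 182 months: 142 months is below the minimum → 182 months

Sentence: 182 months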